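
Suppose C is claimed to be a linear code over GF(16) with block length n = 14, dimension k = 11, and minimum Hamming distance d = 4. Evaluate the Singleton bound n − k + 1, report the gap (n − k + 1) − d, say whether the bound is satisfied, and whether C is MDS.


Singleton RHS = n − k + 1 = 4, slack = 0, bound satisfied, MDS.

Singleton bound: d ≤ n − k + 1.
Here n = 14, k = 11, so n − k + 1 = 4.
Given d = 4, check d ≤ 4: YES.
Slack = (n − k + 1) − d = 0.
The code is MDS (slack = 0).
Description: the claimed parameters are [14, 11, 4]_16; such a code would be MDS (meets Singleton bound).


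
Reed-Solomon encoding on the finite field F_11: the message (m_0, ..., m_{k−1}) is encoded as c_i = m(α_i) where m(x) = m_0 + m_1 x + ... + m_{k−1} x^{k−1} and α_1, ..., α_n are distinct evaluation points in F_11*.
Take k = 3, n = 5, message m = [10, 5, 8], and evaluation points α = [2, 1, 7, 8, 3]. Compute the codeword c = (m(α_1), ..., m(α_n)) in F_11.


c = [8, 1, 8, 1, 9]

Message polynomial: m(x) = 10 + 5·x + 8·x^2 (mod 11).
For each evaluation point α_i, compute m(α_i) mod 11:
  α_1 = 2: Horner steps 8 → 10 → 8, so m(2) = 8.
  α_2 = 1: Horner steps 8 → 2 → 1, so m(1) = 1.
  α_3 = 7: Horner steps 8 → 6 → 8, so m(7) = 8.
  α_4 = 8: Horner steps 8 → 3 → 1, so m(8) = 1.
  α_5 = 3: Horner steps 8 → 7 → 9, so m(3) = 9.
Codeword c = [8, 1, 8, 1, 9] ∈ F_11^5.


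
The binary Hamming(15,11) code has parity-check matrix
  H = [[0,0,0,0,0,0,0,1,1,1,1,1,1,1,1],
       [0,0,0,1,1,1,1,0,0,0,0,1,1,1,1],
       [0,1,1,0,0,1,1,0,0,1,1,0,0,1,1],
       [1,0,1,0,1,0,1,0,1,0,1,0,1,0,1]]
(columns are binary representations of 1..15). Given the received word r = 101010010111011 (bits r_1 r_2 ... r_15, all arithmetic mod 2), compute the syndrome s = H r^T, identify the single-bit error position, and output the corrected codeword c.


s = (0, 0, 1, 1)^T, error position = 3, corrected codeword c = 100010010111011

Compute s = H r^T mod 2 one row at a time:
  s_1 = 1 + 0 + 1 + 1 + 1 + 0 + 1 + 1 = 6 ≡ 0 (mod 2).
  s_2 = 0 + 1 + 0 + 0 + 1 + 0 + 1 + 1 = 4 ≡ 0 (mod 2).
  s_3 = 0 + 1 + 0 + 0 + 1 + 1 + 1 + 1 = 5 ≡ 1 (mod 2).
  s_4 = 1 + 1 + 1 + 0 + 0 + 1 + 0 + 1 = 5 ≡ 1 (mod 2).
s = (0, 0, 1, 1)^T — this equals column 3 of H (binary 0011), so error is at position 3.
Correct: flip bit 3 of r = 101010010111011 to get c = 100010010111011.


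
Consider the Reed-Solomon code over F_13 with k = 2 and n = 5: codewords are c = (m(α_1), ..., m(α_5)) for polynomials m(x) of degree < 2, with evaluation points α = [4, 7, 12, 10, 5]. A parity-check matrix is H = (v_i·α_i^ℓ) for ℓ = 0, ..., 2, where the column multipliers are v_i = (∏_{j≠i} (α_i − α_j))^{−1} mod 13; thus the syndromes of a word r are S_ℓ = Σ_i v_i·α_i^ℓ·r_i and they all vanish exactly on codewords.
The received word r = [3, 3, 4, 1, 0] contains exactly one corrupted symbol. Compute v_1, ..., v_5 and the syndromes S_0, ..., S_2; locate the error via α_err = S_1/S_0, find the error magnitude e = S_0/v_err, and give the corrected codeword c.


S = (11, 5, 7), error at position 1, error magnitude e = 11, c = [5, 3, 4, 1, 0].

Step 1: column multipliers v_i = (∏_{j≠i}(α_i − α_j))^{−1} mod 13.
  i = 1 (α = 4): (4−7)(4−12)(4−10)(4−5) = (−3)·(−8)·(−6)·(−1) = 144 ≡ 1, so v_1 = 1^{−1} = 1 (mod 13).
  i = 2 (α = 7): (7−4)(7−12)(7−10)(7−5) = 3·(−5)·(−3)·2 = 90 ≡ 12, so v_2 = 12^{−1} = 12 (mod 13).
  i = 3 (α = 12): (12−4)(12−7)(12−10)(12−5) = 8·5·2·7 = 560 ≡ 1, so v_3 = 1^{−1} = 1 (mod 13).
  i = 4 (α = 10): (10−4)(10−7)(10−12)(10−5) = 6·3·(−2)·5 = −180 ≡ 2, so v_4 = 2^{−1} = 7 (mod 13).
  i = 5 (α = 5): (5−4)(5−7)(5−12)(5−10) = 1·(−2)·(−7)·(−5) = −70 ≡ 8, so v_5 = 8^{−1} = 5 (mod 13).
  v = [1, 12, 1, 7, 5].
Step 2: syndromes of r = [3, 3, 4, 1, 0] (all sums mod 13).
  S_0 = Σ v_i r_i = 1·3 + 12·3 + 1·4 + 7·1 + 5·0 = 50 ≡ 11.
  S_1 = Σ v_i α_i r_i = 1·4·3 + 12·7·3 + 1·12·4 + 7·10·1 + 5·5·0 = 382 ≡ 5.
  α_i^2 mod 13 = [3, 10, 1, 9, 12].
  S_2 = Σ v_i α_i^2 r_i = 1·3·3 + 12·10·3 + 1·1·4 + 7·9·1 + 5·12·0 = 436 ≡ 7.
  S = (11, 5, 7) ≠ 0, so r is not a codeword (an error is present).
Step 3: locate the error. For a single error e at position i, S_ℓ = v_i·e·α_i^ℓ, so α_err = S_1/S_0.
  S_0^{−1} = 11^{−1} = 6 (mod 13), so α_err = 5·6 = 30 ≡ 4 = α_1. Error position i = 1.
  Consistency check: S_2/S_1 = 7·8 = 56 ≡ 4 = α_err ✓ (single-error assumption holds).
Step 4: error magnitude e = S_0/v_1 = S_0·∏_{j≠1}(α_1 − α_j) = 11·1 = 11 ≡ 11 (mod 13).
Step 5: correct position 1: c_1 = r_1 − e = 3 − 11 ≡ 5 (mod 13). Hence c = [5, 3, 4, 1, 0].
  Check: interpolating c through the α_i gives m(x) = 12 + 8·x (degree < 2) with m(α_i) = c_i for every i, so c is indeed a codeword.


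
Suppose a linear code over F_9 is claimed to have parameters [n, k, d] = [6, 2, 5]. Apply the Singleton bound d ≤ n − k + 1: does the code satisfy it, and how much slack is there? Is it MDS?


Singleton RHS = n − k + 1 = 5, slack = 0, bound satisfied, MDS.

Singleton bound: d ≤ n − k + 1.
Here n = 6, k = 2, so n − k + 1 = 5.
Given d = 5, check d ≤ 5: YES.
Slack = (n − k + 1) − d = 0.
The code is MDS (slack = 0).
Description: the claimed parameters are [6, 2, 5]_9; such a code would be MDS (meets Singleton bound).


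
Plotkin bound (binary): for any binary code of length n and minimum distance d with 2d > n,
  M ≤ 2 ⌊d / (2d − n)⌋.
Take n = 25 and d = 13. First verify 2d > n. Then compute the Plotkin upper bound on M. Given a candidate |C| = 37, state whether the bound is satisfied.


Plotkin bound M ≤ 26; given |C| = 37 > bound (violated).

Check applicability: 2d = 26, n = 25.
2d − n = 1 > 0, so Plotkin applies.
Compute d/(2d−n) = 13/1 ≈ 13.0000.
⌊d/(2d−n)⌋ = 13.
Plotkin bound: M ≤ 2·13 = 26.
Given |C| = 37, check: VIOLATED.
This |C| is above the Plotkin bound, so no binary code with n = 25, d = 13 and 37 codewords exists.


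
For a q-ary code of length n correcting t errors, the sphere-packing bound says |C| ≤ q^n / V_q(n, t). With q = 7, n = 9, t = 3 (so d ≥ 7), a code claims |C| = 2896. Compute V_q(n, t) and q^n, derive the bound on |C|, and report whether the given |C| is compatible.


V_q(n, t) = 19495, q^n = 40353607, Hamming bound = 2069, |C| = 2896 > bound (violated).

Step 1: Compute V_q(n, t) = Σ_{j=0}^3 C(n, j) (q−1)^j.
  j = 0: C(9,0)·(6)^0 = 1·1 = 1.
  j = 1: C(9,1)·(6)^1 = 9·6 = 54.
  j = 2: C(9,2)·(6)^2 = 36·36 = 1296.
  j = 3: C(9,3)·(6)^3 = 84·216 = 18144.
  V_q(n, t) = 1 + 54 + 1296 + 18144 = 19495.
Step 2: q^n = 7^9 = 40353607.
Step 3: Hamming bound ⌊q^n / V_q(n,t)⌋ = ⌊40353607/19495⌋ = 2069.
Step 4: Compare |C| = 2896 to 2069: violated.
The claimed |C| lies above the Hamming bound, so no 7-ary code of length 9 with d ≥ 7 can have 2896 codewords.


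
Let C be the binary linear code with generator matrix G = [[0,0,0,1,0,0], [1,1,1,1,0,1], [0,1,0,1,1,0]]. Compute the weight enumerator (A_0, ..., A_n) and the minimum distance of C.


Weight distribution: A_0 = 1, A_1 = 1, A_2 = 1, A_3 = 1, A_4 = 2, A_5 = 2. Minimum distance d = 1.

Enumerate all 2^3 = 8 messages m ∈ F_2^3.
For each, compute codeword c = mG in F_2^6, then tally its weight.
  m = 000 → c = 000000, weight = 0.
  m = 100 → c = 000100, weight = 1.
  m = 010 → c = 111101, weight = 5.
  m = 110 → c = 111001, weight = 4.
  m = 001 → c = 010110, weight = 3.
  m = 101 → c = 010010, weight = 2.
  m = 011 → c = 101011, weight = 4.
  m = 111 → c = 101111, weight = 5.
Tally weights:
  weight 0: 1 codewords.
  weight 1: 1 codewords.
  weight 2: 1 codewords.
  weight 3: 1 codewords.
  weight 4: 2 codewords.
  weight 5: 2 codewords.
Minimum distance d = smallest w > 0 with A_w > 0 = 1.
Sanity: Σ A_w = 8 = 2^3 = 8 ✓.


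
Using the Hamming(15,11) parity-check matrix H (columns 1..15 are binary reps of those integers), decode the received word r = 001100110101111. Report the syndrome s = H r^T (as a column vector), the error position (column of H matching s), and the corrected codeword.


s = (0, 0, 1, 0)^T, error position = 2, corrected codeword c = 011100110101111

Compute s = H r^T mod 2 one row at a time:
  s_1 = 1 + 0 + 1 + 0 + 1 + 1 + 1 + 1 = 6 ≡ 0 (mod 2).
  s_2 = 1 + 0 + 0 + 1 + 1 + 1 + 1 + 1 = 6 ≡ 0 (mod 2).
  s_3 = 0 + 1 + 0 + 1 + 1 + 0 + 1 + 1 = 5 ≡ 1 (mod 2).
  s_4 = 0 + 1 + 0 + 1 + 0 + 0 + 1 + 1 = 4 ≡ 0 (mod 2).
s = (0, 0, 1, 0)^T — this equals column 2 of H (binary 0010), so error is at position 2.
Correct: flip bit 2 of r = 001100110101111 to get c = 011100110101111.


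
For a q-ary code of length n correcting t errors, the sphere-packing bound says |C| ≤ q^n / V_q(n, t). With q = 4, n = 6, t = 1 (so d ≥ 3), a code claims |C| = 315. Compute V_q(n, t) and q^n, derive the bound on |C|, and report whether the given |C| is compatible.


V_q(n, t) = 19, q^n = 4096, Hamming bound = 215, |C| = 315 > bound (violated).

Step 1: Compute V_q(n, t) = Σ_{j=0}^1 C(n, j) (q−1)^j.
  j = 0: C(6,0)·(3)^0 = 1·1 = 1.
  j = 1: C(6,1)·(3)^1 = 6·3 = 18.
  V_q(n, t) = 1 + 18 = 19.
Step 2: q^n = 4^6 = 4096.
Step 3: Hamming bound ⌊q^n / V_q(n,t)⌋ = ⌊4096/19⌋ = 215.
Step 4: Compare |C| = 315 to 215: violated.
The claimed |C| lies above the Hamming bound, so no 4-ary code of length 6 with d ≥ 3 can have 315 codewords.


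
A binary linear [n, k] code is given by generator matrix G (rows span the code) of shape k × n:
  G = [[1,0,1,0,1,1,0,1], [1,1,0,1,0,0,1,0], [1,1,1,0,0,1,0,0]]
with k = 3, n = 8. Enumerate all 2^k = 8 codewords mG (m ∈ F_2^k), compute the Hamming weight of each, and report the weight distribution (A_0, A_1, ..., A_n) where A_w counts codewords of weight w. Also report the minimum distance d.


Weight distribution: A_0 = 1, A_3 = 1, A_4 = 3, A_5 = 2, A_7 = 1. Minimum distance d = 3.

Enumerate all 2^3 = 8 messages m ∈ F_2^3.
For each, compute codeword c = mG in F_2^8, then tally its weight.
  m = 000 → c = 00000000, weight = 0.
  m = 100 → c = 10101101, weight = 5.
  m = 010 → c = 11010010, weight = 4.
  m = 110 → c = 01111111, weight = 7.
  m = 001 → c = 11100100, weight = 4.
  m = 101 → c = 01001001, weight = 3.
  m = 011 → c = 00110110, weight = 4.
  m = 111 → c = 10011011, weight = 5.
Tally weights:
  weight 0: 1 codewords.
  weight 3: 1 codewords.
  weight 4: 3 codewords.
  weight 5: 2 codewords.
  weight 7: 1 codewords.
Minimum distance d = smallest w > 0 with A_w > 0 = 3.
Sanity: Σ A_w = 8 = 2^3 = 8 ✓.


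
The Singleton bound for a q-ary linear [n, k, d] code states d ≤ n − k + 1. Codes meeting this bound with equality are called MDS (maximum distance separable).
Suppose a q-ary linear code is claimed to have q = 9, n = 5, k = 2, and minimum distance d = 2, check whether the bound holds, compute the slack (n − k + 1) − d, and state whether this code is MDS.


Singleton RHS = n − k + 1 = 4, slack = 2, bound satisfied, not MDS.

Singleton bound: d ≤ n − k + 1.
Here n = 5, k = 2, so n − k + 1 = 4.
Given d = 2, check d ≤ 4: YES.
Slack = (n − k + 1) − d = 2.
The code is NOT MDS (slack = 2 > 0).
Description: the claimed parameters are [5, 2, 2]_9; such a code would be non-MDS.


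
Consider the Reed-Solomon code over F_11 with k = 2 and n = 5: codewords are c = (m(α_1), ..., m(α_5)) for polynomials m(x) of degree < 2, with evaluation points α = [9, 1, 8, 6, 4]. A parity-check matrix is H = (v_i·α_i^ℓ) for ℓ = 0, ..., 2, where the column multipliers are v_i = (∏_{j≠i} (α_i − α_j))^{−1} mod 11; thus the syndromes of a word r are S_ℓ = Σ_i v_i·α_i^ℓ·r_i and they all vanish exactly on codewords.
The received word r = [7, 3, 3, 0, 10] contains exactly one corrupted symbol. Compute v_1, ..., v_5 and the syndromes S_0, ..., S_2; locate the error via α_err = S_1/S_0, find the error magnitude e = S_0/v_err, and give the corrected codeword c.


S = (9, 6, 4), error at position 3, error magnitude e = 2, c = [7, 3, 1, 0, 10].

Step 1: column multipliers v_i = (∏_{j≠i}(α_i − α_j))^{−1} mod 11.
  i = 1 (α = 9): (9−1)(9−8)(9−6)(9−4) = 8·1·3·5 = 120 ≡ 10, so v_1 = 10^{−1} = 10 (mod 11).
  i = 2 (α = 1): (1−9)(1−8)(1−6)(1−4) = (−8)·(−7)·(−5)·(−3) = 840 ≡ 4, so v_2 = 4^{−1} = 3 (mod 11).
  i = 3 (α = 8): (8−9)(8−1)(8−6)(8−4) = (−1)·7·2·4 = −56 ≡ 10, so v_3 = 10^{−1} = 10 (mod 11).
  i = 4 (α = 6): (6−9)(6−1)(6−8)(6−4) = (−3)·5·(−2)·2 = 60 ≡ 5, so v_4 = 5^{−1} = 9 (mod 11).
  i = 5 (α = 4): (4−9)(4−1)(4−8)(4−6) = (−5)·3·(−4)·(−2) = −120 ≡ 1, so v_5 = 1^{−1} = 1 (mod 11).
  v = [10, 3, 10, 9, 1].
Step 2: syndromes of r = [7, 3, 3, 0, 10] (all sums mod 11).
  S_0 = Σ v_i r_i = 10·7 + 3·3 + 10·3 + 9·0 + 1·10 = 119 ≡ 9.
  S_1 = Σ v_i α_i r_i = 10·9·7 + 3·1·3 + 10·8·3 + 9·6·0 + 1·4·10 = 919 ≡ 6.
  α_i^2 mod 11 = [4, 1, 9, 3, 5].
  S_2 = Σ v_i α_i^2 r_i = 10·4·7 + 3·1·3 + 10·9·3 + 9·3·0 + 1·5·10 = 609 ≡ 4.
  S = (9, 6, 4) ≠ 0, so r is not a codeword (an error is present).
Step 3: locate the error. For a single error e at position i, S_ℓ = v_i·e·α_i^ℓ, so α_err = S_1/S_0.
  S_0^{−1} = 9^{−1} = 5 (mod 11), so α_err = 6·5 = 30 ≡ 8 = α_3. Error position i = 3.
  Consistency check: S_2/S_1 = 4·2 = 8 ≡ 8 = α_err ✓ (single-error assumption holds).
Step 4: error magnitude e = S_0/v_3 = S_0·∏_{j≠3}(α_3 − α_j) = 9·10 = 90 ≡ 2 (mod 11).
Step 5: correct position 3: c_3 = r_3 − e = 3 − 2 ≡ 1 (mod 11). Hence c = [7, 3, 1, 0, 10].
  Check: interpolating c through the α_i gives m(x) = 8 + 6·x (degree < 2) with m(α_i) = c_i for every i, so c is indeed a codeword.


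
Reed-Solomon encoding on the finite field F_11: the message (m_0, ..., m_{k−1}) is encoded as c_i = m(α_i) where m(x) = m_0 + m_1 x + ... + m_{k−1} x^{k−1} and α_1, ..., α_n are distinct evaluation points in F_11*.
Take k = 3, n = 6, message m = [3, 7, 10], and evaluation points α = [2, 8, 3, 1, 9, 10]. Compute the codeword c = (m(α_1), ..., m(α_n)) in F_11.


c = [2, 6, 4, 9, 7, 6]

Message polynomial: m(x) = 3 + 7·x + 10·x^2 (mod 11).
For each evaluation point α_i, compute m(α_i) mod 11:
  α_1 = 2: Horner steps 10 → 5 → 2, so m(2) = 2.
  α_2 = 8: Horner steps 10 → 10 → 6, so m(8) = 6.
  α_3 = 3: Horner steps 10 → 4 → 4, so m(3) = 4.
  α_4 = 1: Horner steps 10 → 6 → 9, so m(1) = 9.
  α_5 = 9: Horner steps 10 → 9 → 7, so m(9) = 7.
  α_6 = 10: Horner steps 10 → 8 → 6, so m(10) = 6.
Codeword c = [2, 6, 4, 9, 7, 6] ∈ F_11^6.


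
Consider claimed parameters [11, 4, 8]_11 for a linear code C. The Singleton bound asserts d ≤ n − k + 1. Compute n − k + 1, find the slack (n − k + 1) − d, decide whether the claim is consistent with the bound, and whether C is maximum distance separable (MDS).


Singleton RHS = n − k + 1 = 8, slack = 0, bound satisfied, MDS.

Singleton bound: d ≤ n − k + 1.
Here n = 11, k = 4, so n − k + 1 = 8.
Given d = 8, check d ≤ 8: YES.
Slack = (n − k + 1) − d = 0.
The code is MDS (slack = 0).
Description: the claimed parameters are [11, 4, 8]_11; such a code would be MDS (meets Singleton bound).


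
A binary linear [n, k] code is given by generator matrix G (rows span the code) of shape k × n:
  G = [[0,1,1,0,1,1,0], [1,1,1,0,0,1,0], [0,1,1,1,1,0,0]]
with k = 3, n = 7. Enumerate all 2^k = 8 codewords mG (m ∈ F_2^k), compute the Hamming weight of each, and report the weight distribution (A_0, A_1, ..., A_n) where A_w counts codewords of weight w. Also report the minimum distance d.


Weight distribution: A_0 = 1, A_2 = 2, A_4 = 5. Minimum distance d = 2.

Enumerate all 2^3 = 8 messages m ∈ F_2^3.
For each, compute codeword c = mG in F_2^7, then tally its weight.
  m = 000 → c = 0000000, weight = 0.
  m = 100 → c = 0110110, weight = 4.
  m = 010 → c = 1110010, weight = 4.
  m = 110 → c = 1000100, weight = 2.
  m = 001 → c = 0111100, weight = 4.
  m = 101 → c = 0001010, weight = 2.
  m = 011 → c = 1001110, weight = 4.
  m = 111 → c = 1111000, weight = 4.
Tally weights:
  weight 0: 1 codewords.
  weight 2: 2 codewords.
  weight 4: 5 codewords.
Minimum distance d = smallest w > 0 with A_w > 0 = 2.
Sanity: Σ A_w = 8 = 2^3 = 8 ✓.


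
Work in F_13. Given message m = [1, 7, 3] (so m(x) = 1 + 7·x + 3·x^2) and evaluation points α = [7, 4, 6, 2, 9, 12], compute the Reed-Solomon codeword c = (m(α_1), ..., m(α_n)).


c = [2, 12, 8, 1, 8, 10]

Message polynomial: m(x) = 1 + 7·x + 3·x^2 (mod 13).
For each evaluation point α_i, compute m(α_i) mod 13:
  α_1 = 7: Horner steps 3 → 2 → 2, so m(7) = 2.
  α_2 = 4: Horner steps 3 → 6 → 12, so m(4) = 12.
  α_3 = 6: Horner steps 3 → 12 → 8, so m(6) = 8.
  α_4 = 2: Horner steps 3 → 0 → 1, so m(2) = 1.
  α_5 = 9: Horner steps 3 → 8 → 8, so m(9) = 8.
  α_6 = 12: Horner steps 3 → 4 → 10, so m(12) = 10.
Codeword c = [2, 12, 8, 1, 8, 10] ∈ F_13^6.


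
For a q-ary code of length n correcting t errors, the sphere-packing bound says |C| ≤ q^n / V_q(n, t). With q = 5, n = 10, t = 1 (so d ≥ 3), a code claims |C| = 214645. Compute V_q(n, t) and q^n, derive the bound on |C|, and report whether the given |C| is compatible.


V_q(n, t) = 41, q^n = 9765625, Hamming bound = 238185, |C| = 214645 ≤ bound (satisfied).

Step 1: Compute V_q(n, t) = Σ_{j=0}^1 C(n, j) (q−1)^j.
  j = 0: C(10,0)·(4)^0 = 1·1 = 1.
  j = 1: C(10,1)·(4)^1 = 10·4 = 40.
  V_q(n, t) = 1 + 40 = 41.
Step 2: q^n = 5^10 = 9765625.
Step 3: Hamming bound ⌊q^n / V_q(n,t)⌋ = ⌊9765625/41⌋ = 238185.
Step 4: Compare |C| = 214645 to 238185: satisfied.
The claimed |C| lies below the Hamming bound.


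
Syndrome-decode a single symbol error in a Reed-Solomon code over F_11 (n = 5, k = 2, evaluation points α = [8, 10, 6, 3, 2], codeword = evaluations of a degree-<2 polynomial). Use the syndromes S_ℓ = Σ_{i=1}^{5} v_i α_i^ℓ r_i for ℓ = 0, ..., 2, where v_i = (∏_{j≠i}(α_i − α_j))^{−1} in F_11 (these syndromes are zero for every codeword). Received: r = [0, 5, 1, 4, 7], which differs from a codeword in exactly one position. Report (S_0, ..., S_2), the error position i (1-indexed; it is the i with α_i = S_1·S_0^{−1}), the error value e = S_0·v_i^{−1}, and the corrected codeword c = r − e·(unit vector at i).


S = (9, 10, 5), error at position 3, error magnitude e = 6, c = [0, 5, 6, 4, 7].

Step 1: column multipliers v_i = (∏_{j≠i}(α_i − α_j))^{−1} mod 11.
  i = 1 (α = 8): (8−10)(8−6)(8−3)(8−2) = (−2)·2·5·6 = −120 ≡ 1, so v_1 = 1^{−1} = 1 (mod 11).
  i = 2 (α = 10): (10−8)(10−6)(10−3)(10−2) = 2·4·7·8 = 448 ≡ 8, so v_2 = 8^{−1} = 7 (mod 11).
  i = 3 (α = 6): (6−8)(6−10)(6−3)(6−2) = (−2)·(−4)·3·4 = 96 ≡ 8, so v_3 = 8^{−1} = 7 (mod 11).
  i = 4 (α = 3): (3−8)(3−10)(3−6)(3−2) = (−5)·(−7)·(−3)·1 = −105 ≡ 5, so v_4 = 5^{−1} = 9 (mod 11).
  i = 5 (α = 2): (2−8)(2−10)(2−6)(2−3) = (−6)·(−8)·(−4)·(−1) = 192 ≡ 5, so v_5 = 5^{−1} = 9 (mod 11).
  v = [1, 7, 7, 9, 9].
Step 2: syndromes of r = [0, 5, 1, 4, 7] (all sums mod 11).
  S_0 = Σ v_i r_i = 1·0 + 7·5 + 7·1 + 9·4 + 9·7 = 141 ≡ 9.
  S_1 = Σ v_i α_i r_i = 1·8·0 + 7·10·5 + 7·6·1 + 9·3·4 + 9·2·7 = 626 ≡ 10.
  α_i^2 mod 11 = [9, 1, 3, 9, 4].
  S_2 = Σ v_i α_i^2 r_i = 1·9·0 + 7·1·5 + 7·3·1 + 9·9·4 + 9·4·7 = 632 ≡ 5.
  S = (9, 10, 5) ≠ 0, so r is not a codeword (an error is present).
Step 3: locate the error. For a single error e at position i, S_ℓ = v_i·e·α_i^ℓ, so α_err = S_1/S_0.
  S_0^{−1} = 9^{−1} = 5 (mod 11), so α_err = 10·5 = 50 ≡ 6 = α_3. Error position i = 3.
  Consistency check: S_2/S_1 = 5·10 = 50 ≡ 6 = α_err ✓ (single-error assumption holds).
Step 4: error magnitude e = S_0/v_3 = S_0·∏_{j≠3}(α_3 − α_j) = 9·8 = 72 ≡ 6 (mod 11).
Step 5: correct position 3: c_3 = r_3 − e = 1 − 6 ≡ 6 (mod 11). Hence c = [0, 5, 6, 4, 7].
  Check: interpolating c through the α_i gives m(x) = 2 + 8·x (degree < 2) with m(α_i) = c_i for every i, so c is indeed a codeword.


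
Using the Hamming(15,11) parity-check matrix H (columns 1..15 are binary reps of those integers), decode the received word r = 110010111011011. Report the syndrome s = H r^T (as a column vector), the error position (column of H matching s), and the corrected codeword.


s = (0, 1, 1, 0)^T, error position = 6, corrected codeword c = 110011111011011

Compute s = H r^T mod 2 one row at a time:
  s_1 = 1 + 1 + 0 + 1 + 1 + 0 + 1 + 1 = 6 ≡ 0 (mod 2).
  s_2 = 0 + 1 + 0 + 1 + 1 + 0 + 1 + 1 = 5 ≡ 1 (mod 2).
  s_3 = 1 + 0 + 0 + 1 + 0 + 1 + 1 + 1 = 5 ≡ 1 (mod 2).
  s_4 = 1 + 0 + 1 + 1 + 1 + 1 + 0 + 1 = 6 ≡ 0 (mod 2).
s = (0, 1, 1, 0)^T — this equals column 6 of H (binary 0110), so error is at position 6.
Correct: flip bit 6 of r = 110010111011011 to get c = 110011111011011.


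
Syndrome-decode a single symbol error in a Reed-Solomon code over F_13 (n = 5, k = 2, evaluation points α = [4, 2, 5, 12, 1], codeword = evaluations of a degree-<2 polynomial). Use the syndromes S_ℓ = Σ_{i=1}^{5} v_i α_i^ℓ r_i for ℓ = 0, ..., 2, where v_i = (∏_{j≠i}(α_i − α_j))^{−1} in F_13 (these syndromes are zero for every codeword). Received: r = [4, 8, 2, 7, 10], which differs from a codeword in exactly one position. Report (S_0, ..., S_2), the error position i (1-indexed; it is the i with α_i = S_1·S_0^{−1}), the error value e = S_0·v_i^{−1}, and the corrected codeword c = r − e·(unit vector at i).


S = (10, 3, 10), error at position 4, error magnitude e = 6, c = [4, 8, 2, 1, 10].

Step 1: column multipliers v_i = (∏_{j≠i}(α_i − α_j))^{−1} mod 13.
  i = 1 (α = 4): (4−2)(4−5)(4−12)(4−1) = 2·(−1)·(−8)·3 = 48 ≡ 9, so v_1 = 9^{−1} = 3 (mod 13).
  i = 2 (α = 2): (2−4)(2−5)(2−12)(2−1) = (−2)·(−3)·(−10)·1 = −60 ≡ 5, so v_2 = 5^{−1} = 8 (mod 13).
  i = 3 (α = 5): (5−4)(5−2)(5−12)(5−1) = 1·3·(−7)·4 = −84 ≡ 7, so v_3 = 7^{−1} = 2 (mod 13).
  i = 4 (α = 12): (12−4)(12−2)(12−5)(12−1) = 8·10·7·11 = 6160 ≡ 11, so v_4 = 11^{−1} = 6 (mod 13).
  i = 5 (α = 1): (1−4)(1−2)(1−5)(1−12) = (−3)·(−1)·(−4)·(−11) = 132 ≡ 2, so v_5 = 2^{−1} = 7 (mod 13).
  v = [3, 8, 2, 6, 7].
Step 2: syndromes of r = [4, 8, 2, 7, 10] (all sums mod 13).
  S_0 = Σ v_i r_i = 3·4 + 8·8 + 2·2 + 6·7 + 7·10 = 192 ≡ 10.
  S_1 = Σ v_i α_i r_i = 3·4·4 + 8·2·8 + 2·5·2 + 6·12·7 + 7·1·10 = 770 ≡ 3.
  α_i^2 mod 13 = [3, 4, 12, 1, 1].
  S_2 = Σ v_i α_i^2 r_i = 3·3·4 + 8·4·8 + 2·12·2 + 6·1·7 + 7·1·10 = 452 ≡ 10.
  S = (10, 3, 10) ≠ 0, so r is not a codeword (an error is present).
Step 3: locate the error. For a single error e at position i, S_ℓ = v_i·e·α_i^ℓ, so α_err = S_1/S_0.
  S_0^{−1} = 10^{−1} = 4 (mod 13), so α_err = 3·4 = 12 ≡ 12 = α_4. Error position i = 4.
  Consistency check: S_2/S_1 = 10·9 = 90 ≡ 12 = α_err ✓ (single-error assumption holds).
Step 4: error magnitude e = S_0/v_4 = S_0·∏_{j≠4}(α_4 − α_j) = 10·11 = 110 ≡ 6 (mod 13).
Step 5: correct position 4: c_4 = r_4 − e = 7 − 6 ≡ 1 (mod 13). Hence c = [4, 8, 2, 1, 10].
  Check: interpolating c through the α_i gives m(x) = 12 + 11·x (degree < 2) with m(α_i) = c_i for every i, so c is indeed a codeword.


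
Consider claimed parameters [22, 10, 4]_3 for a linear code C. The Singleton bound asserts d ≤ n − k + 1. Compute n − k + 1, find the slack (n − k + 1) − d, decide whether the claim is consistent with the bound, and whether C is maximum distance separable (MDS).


Singleton RHS = n − k + 1 = 13, slack = 9, bound satisfied, not MDS.

Singleton bound: d ≤ n − k + 1.
Here n = 22, k = 10, so n − k + 1 = 13.
Given d = 4, check d ≤ 13: YES.
Slack = (n − k + 1) − d = 9.
The code is NOT MDS (slack = 9 > 0).
Description: the claimed parameters are [22, 10, 4]_3; such a code would be non-MDS.


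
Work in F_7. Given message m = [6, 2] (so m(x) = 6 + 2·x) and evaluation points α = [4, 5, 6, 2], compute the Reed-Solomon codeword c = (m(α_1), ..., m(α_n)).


c = [0, 2, 4, 3]

Message polynomial: m(x) = 6 + 2·x (mod 7).
For each evaluation point α_i, compute m(α_i) mod 7:
  α_1 = 4: Horner steps 2 → 0, so m(4) = 0.
  α_2 = 5: Horner steps 2 → 2, so m(5) = 2.
  α_3 = 6: Horner steps 2 → 4, so m(6) = 4.
  α_4 = 2: Horner steps 2 → 3, so m(2) = 3.
Codeword c = [0, 2, 4, 3] ∈ F_7^4.


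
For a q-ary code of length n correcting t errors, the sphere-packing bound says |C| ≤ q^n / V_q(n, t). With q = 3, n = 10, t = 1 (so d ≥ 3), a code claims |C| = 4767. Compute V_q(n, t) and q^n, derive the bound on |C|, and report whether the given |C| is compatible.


V_q(n, t) = 21, q^n = 59049, Hamming bound = 2811, |C| = 4767 > bound (violated).

Step 1: Compute V_q(n, t) = Σ_{j=0}^1 C(n, j) (q−1)^j.
  j = 0: C(10,0)·(2)^0 = 1·1 = 1.
  j = 1: C(10,1)·(2)^1 = 10·2 = 20.
  V_q(n, t) = 1 + 20 = 21.
Step 2: q^n = 3^10 = 59049.
Step 3: Hamming bound ⌊q^n / V_q(n,t)⌋ = ⌊59049/21⌋ = 2811.
Step 4: Compare |C| = 4767 to 2811: violated.
The claimed |C| lies above the Hamming bound, so no 3-ary code of length 10 with d ≥ 3 can have 4767 codewords.


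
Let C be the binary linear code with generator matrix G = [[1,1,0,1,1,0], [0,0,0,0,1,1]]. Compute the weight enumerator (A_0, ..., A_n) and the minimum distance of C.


Weight distribution: A_0 = 1, A_2 = 1, A_4 = 2. Minimum distance d = 2.

Enumerate all 2^2 = 4 messages m ∈ F_2^2.
For each, compute codeword c = mG in F_2^6, then tally its weight.
  m = 00 → c = 000000, weight = 0.
  m = 10 → c = 110110, weight = 4.
  m = 01 → c = 000011, weight = 2.
  m = 11 → c = 110101, weight = 4.
Tally weights:
  weight 0: 1 codewords.
  weight 2: 1 codewords.
  weight 4: 2 codewords.
Minimum distance d = smallest w > 0 with A_w > 0 = 2.
Sanity: Σ A_w = 4 = 2^2 = 4 ✓.


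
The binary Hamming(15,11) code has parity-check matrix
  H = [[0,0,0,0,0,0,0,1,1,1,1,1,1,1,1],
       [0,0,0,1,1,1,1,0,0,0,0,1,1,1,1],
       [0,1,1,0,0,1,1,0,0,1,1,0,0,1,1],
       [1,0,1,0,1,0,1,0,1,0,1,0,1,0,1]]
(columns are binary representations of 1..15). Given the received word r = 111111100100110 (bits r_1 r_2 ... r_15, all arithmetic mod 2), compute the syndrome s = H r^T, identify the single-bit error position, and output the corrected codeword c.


s = (1, 0, 0, 1)^T, error position = 9, corrected codeword c = 111111101100110

Compute s = H r^T mod 2 one row at a time:
  s_1 = 0 + 0 + 1 + 0 + 0 + 1 + 1 + 0 = 3 ≡ 1 (mod 2).
  s_2 = 1 + 1 + 1 + 1 + 0 + 1 + 1 + 0 = 6 ≡ 0 (mod 2).
  s_3 = 1 + 1 + 1 + 1 + 1 + 0 + 1 + 0 = 6 ≡ 0 (mod 2).
  s_4 = 1 + 1 + 1 + 1 + 0 + 0 + 1 + 0 = 5 ≡ 1 (mod 2).
s = (1, 0, 0, 1)^T — this equals column 9 of H (binary 1001), so error is at position 9.
Correct: flip bit 9 of r = 111111100100110 to get c = 111111101100110.


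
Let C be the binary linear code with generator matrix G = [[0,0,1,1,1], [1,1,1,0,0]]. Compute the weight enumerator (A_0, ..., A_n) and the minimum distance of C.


Weight distribution: A_0 = 1, A_3 = 2, A_4 = 1. Minimum distance d = 3.

Enumerate all 2^2 = 4 messages m ∈ F_2^2.
For each, compute codeword c = mG in F_2^5, then tally its weight.
  m = 00 → c = 00000, weight = 0.
  m = 10 → c = 00111, weight = 3.
  m = 01 → c = 11100, weight = 3.
  m = 11 → c = 11011, weight = 4.
Tally weights:
  weight 0: 1 codewords.
  weight 3: 2 codewords.
  weight 4: 1 codewords.
Minimum distance d = smallest w > 0 with A_w > 0 = 3.
Sanity: Σ A_w = 4 = 2^2 = 4 ✓.


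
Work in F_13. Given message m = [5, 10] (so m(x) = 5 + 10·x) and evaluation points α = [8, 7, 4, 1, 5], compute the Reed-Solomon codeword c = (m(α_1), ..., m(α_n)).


c = [7, 10, 6, 2, 3]

Message polynomial: m(x) = 5 + 10·x (mod 13).
For each evaluation point α_i, compute m(α_i) mod 13:
  α_1 = 8: Horner steps 10 → 7, so m(8) = 7.
  α_2 = 7: Horner steps 10 → 10, so m(7) = 10.
  α_3 = 4: Horner steps 10 → 6, so m(4) = 6.
  α_4 = 1: Horner steps 10 → 2, so m(1) = 2.
  α_5 = 5: Horner steps 10 → 3, so m(5) = 3.
Codeword c = [7, 10, 6, 2, 3] ∈ F_13^5.


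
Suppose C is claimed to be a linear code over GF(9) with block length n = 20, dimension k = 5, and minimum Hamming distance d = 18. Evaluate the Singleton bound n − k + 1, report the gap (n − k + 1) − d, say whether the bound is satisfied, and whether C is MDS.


Singleton RHS = n − k + 1 = 16, slack = -2, bound violated (no such code; not MDS).

Singleton bound: d ≤ n − k + 1.
Here n = 20, k = 5, so n − k + 1 = 16.
Given d = 18, check d ≤ 16: NO.
Slack = (n − k + 1) − d = -2.
The slack is negative: d = 18 exceeds n − k + 1 = 16 by 2, so the Singleton bound is violated and no linear [20, 5, 18]_9 code can exist. In particular it is not MDS (MDS requires d = n − k + 1 exactly).
Description: the claimed parameters are [20, 5, 18]_9; such a code would be impossible (violates the Singleton bound).


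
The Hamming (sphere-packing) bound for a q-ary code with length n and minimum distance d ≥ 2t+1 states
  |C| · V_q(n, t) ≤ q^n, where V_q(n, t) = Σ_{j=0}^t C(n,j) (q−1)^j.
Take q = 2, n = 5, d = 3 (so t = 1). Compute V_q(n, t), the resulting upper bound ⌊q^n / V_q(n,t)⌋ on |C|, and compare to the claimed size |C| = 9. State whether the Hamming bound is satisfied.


V_q(n, t) = 6, q^n = 32, Hamming bound = 5, |C| = 9 > bound (violated).

Step 1: Compute V_q(n, t) = Σ_{j=0}^1 C(n, j) (q−1)^j.
  j = 0: C(5,0)·(1)^0 = 1·1 = 1.
  j = 1: C(5,1)·(1)^1 = 5·1 = 5.
  V_q(n, t) = 1 + 5 = 6.
Step 2: q^n = 2^5 = 32.
Step 3: Hamming bound ⌊q^n / V_q(n,t)⌋ = ⌊32/6⌋ = 5.
Step 4: Compare |C| = 9 to 5: violated.
The claimed |C| lies above the Hamming bound, so no 2-ary code of length 5 with d ≥ 3 can have 9 codewords.


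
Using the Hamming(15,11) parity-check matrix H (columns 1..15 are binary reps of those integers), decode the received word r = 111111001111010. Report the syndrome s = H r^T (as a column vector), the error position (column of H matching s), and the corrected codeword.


s = (1, 1, 0, 1)^T, error position = 13, corrected codeword c = 111111001111110

Compute s = H r^T mod 2 one row at a time:
  s_1 = 0 + 1 + 1 + 1 + 1 + 0 + 1 + 0 = 5 ≡ 1 (mod 2).
  s_2 = 1 + 1 + 1 + 0 + 1 + 0 + 1 + 0 = 5 ≡ 1 (mod 2).
  s_3 = 1 + 1 + 1 + 0 + 1 + 1 + 1 + 0 = 6 ≡ 0 (mod 2).
  s_4 = 1 + 1 + 1 + 0 + 1 + 1 + 0 + 0 = 5 ≡ 1 (mod 2).
s = (1, 1, 0, 1)^T — this equals column 13 of H (binary 1101), so error is at position 13.
Correct: flip bit 13 of r = 111111001111010 to get c = 111111001111110.


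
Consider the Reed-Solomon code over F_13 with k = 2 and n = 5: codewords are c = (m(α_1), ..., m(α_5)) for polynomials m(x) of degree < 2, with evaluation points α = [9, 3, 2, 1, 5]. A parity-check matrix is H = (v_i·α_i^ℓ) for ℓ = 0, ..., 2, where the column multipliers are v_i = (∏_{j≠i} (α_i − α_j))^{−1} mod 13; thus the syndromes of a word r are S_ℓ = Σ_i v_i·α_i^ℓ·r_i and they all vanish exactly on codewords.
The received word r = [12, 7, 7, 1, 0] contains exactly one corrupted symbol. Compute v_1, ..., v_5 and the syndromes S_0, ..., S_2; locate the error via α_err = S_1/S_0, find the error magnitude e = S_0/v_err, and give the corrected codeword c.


S = (11, 9, 5), error at position 3, error magnitude e = 3, c = [12, 7, 4, 1, 0].

Step 1: column multipliers v_i = (∏_{j≠i}(α_i − α_j))^{−1} mod 13.
  i = 1 (α = 9): (9−3)(9−2)(9−1)(9−5) = 6·7·8·4 = 1344 ≡ 5, so v_1 = 5^{−1} = 8 (mod 13).
  i = 2 (α = 3): (3−9)(3−2)(3−1)(3−5) = (−6)·1·2·(−2) = 24 ≡ 11, so v_2 = 11^{−1} = 6 (mod 13).
  i = 3 (α = 2): (2−9)(2−3)(2−1)(2−5) = (−7)·(−1)·1·(−3) = −21 ≡ 5, so v_3 = 5^{−1} = 8 (mod 13).
  i = 4 (α = 1): (1−9)(1−3)(1−2)(1−5) = (−8)·(−2)·(−1)·(−4) = 64 ≡ 12, so v_4 = 12^{−1} = 12 (mod 13).
  i = 5 (α = 5): (5−9)(5−3)(5−2)(5−1) = (−4)·2·3·4 = −96 ≡ 8, so v_5 = 8^{−1} = 5 (mod 13).
  v = [8, 6, 8, 12, 5].
Step 2: syndromes of r = [12, 7, 7, 1, 0] (all sums mod 13).
  S_0 = Σ v_i r_i = 8·12 + 6·7 + 8·7 + 12·1 + 5·0 = 206 ≡ 11.
  S_1 = Σ v_i α_i r_i = 8·9·12 + 6·3·7 + 8·2·7 + 12·1·1 + 5·5·0 = 1114 ≡ 9.
  α_i^2 mod 13 = [3, 9, 4, 1, 12].
  S_2 = Σ v_i α_i^2 r_i = 8·3·12 + 6·9·7 + 8·4·7 + 12·1·1 + 5·12·0 = 902 ≡ 5.
  S = (11, 9, 5) ≠ 0, so r is not a codeword (an error is present).
Step 3: locate the error. For a single error e at position i, S_ℓ = v_i·e·α_i^ℓ, so α_err = S_1/S_0.
  S_0^{−1} = 11^{−1} = 6 (mod 13), so α_err = 9·6 = 54 ≡ 2 = α_3. Error position i = 3.
  Consistency check: S_2/S_1 = 5·3 = 15 ≡ 2 = α_err ✓ (single-error assumption holds).
Step 4: error magnitude e = S_0/v_3 = S_0·∏_{j≠3}(α_3 − α_j) = 11·5 = 55 ≡ 3 (mod 13).
Step 5: correct position 3: c_3 = r_3 − e = 7 − 3 ≡ 4 (mod 13). Hence c = [12, 7, 4, 1, 0].
  Check: interpolating c through the α_i gives m(x) = 11 + 3·x (degree < 2) with m(α_i) = c_i for every i, so c is indeed a codeword.


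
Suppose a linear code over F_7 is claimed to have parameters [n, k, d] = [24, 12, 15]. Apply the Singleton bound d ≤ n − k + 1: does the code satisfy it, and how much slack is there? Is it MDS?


Singleton RHS = n − k + 1 = 13, slack = -2, bound violated (no such code; not MDS).

Singleton bound: d ≤ n − k + 1.
Here n = 24, k = 12, so n − k + 1 = 13.
Given d = 15, check d ≤ 13: NO.
Slack = (n − k + 1) − d = -2.
The slack is negative: d = 15 exceeds n − k + 1 = 13 by 2, so the Singleton bound is violated and no linear [24, 12, 15]_7 code can exist. In particular it is not MDS (MDS requires d = n − k + 1 exactly).
Description: the claimed parameters are [24, 12, 15]_7; such a code would be impossible (violates the Singleton bound).


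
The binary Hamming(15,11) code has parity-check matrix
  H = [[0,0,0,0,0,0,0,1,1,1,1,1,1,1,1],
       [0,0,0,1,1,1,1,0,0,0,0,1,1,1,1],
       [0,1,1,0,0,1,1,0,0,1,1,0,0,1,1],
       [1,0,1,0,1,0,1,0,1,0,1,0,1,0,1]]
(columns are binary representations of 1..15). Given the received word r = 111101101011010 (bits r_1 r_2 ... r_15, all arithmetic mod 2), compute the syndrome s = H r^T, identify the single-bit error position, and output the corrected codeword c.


s = (0, 1, 0, 1)^T, error position = 5, corrected codeword c = 111111101011010

Compute s = H r^T mod 2 one row at a time:
  s_1 = 0 + 1 + 0 + 1 + 1 + 0 + 1 + 0 = 4 ≡ 0 (mod 2).
  s_2 = 1 + 0 + 1 + 1 + 1 + 0 + 1 + 0 = 5 ≡ 1 (mod 2).
  s_3 = 1 + 1 + 1 + 1 + 0 + 1 + 1 + 0 = 6 ≡ 0 (mod 2).
  s_4 = 1 + 1 + 0 + 1 + 1 + 1 + 0 + 0 = 5 ≡ 1 (mod 2).
s = (0, 1, 0, 1)^T — this equals column 5 of H (binary 0101), so error is at position 5.
Correct: flip bit 5 of r = 111101101011010 to get c = 111111101011010.


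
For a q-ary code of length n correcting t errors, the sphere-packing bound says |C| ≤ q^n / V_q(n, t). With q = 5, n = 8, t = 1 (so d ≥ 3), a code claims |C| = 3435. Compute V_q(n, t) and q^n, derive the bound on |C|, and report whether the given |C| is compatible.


V_q(n, t) = 33, q^n = 390625, Hamming bound = 11837, |C| = 3435 ≤ bound (satisfied).

Step 1: Compute V_q(n, t) = Σ_{j=0}^1 C(n, j) (q−1)^j.
  j = 0: C(8,0)·(4)^0 = 1·1 = 1.
  j = 1: C(8,1)·(4)^1 = 8·4 = 32.
  V_q(n, t) = 1 + 32 = 33.
Step 2: q^n = 5^8 = 390625.
Step 3: Hamming bound ⌊q^n / V_q(n,t)⌋ = ⌊390625/33⌋ = 11837.
Step 4: Compare |C| = 3435 to 11837: satisfied.
The claimed |C| lies below the Hamming bound.


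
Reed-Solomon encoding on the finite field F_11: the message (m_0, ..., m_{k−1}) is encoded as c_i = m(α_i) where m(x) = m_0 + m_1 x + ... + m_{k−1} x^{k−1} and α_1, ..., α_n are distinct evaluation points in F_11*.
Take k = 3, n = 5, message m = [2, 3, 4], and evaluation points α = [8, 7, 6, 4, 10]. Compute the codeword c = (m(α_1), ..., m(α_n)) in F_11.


c = [7, 10, 10, 1, 3]

Message polynomial: m(x) = 2 + 3·x + 4·x^2 (mod 11).
For each evaluation point α_i, compute m(α_i) mod 11:
  α_1 = 8: Horner steps 4 → 2 → 7, so m(8) = 7.
  α_2 = 7: Horner steps 4 → 9 → 10, so m(7) = 10.
  α_3 = 6: Horner steps 4 → 5 → 10, so m(6) = 10.
  α_4 = 4: Horner steps 4 → 8 → 1, so m(4) = 1.
  α_5 = 10: Horner steps 4 → 10 → 3, so m(10) = 3.
Codeword c = [7, 10, 10, 1, 3] ∈ F_11^5.


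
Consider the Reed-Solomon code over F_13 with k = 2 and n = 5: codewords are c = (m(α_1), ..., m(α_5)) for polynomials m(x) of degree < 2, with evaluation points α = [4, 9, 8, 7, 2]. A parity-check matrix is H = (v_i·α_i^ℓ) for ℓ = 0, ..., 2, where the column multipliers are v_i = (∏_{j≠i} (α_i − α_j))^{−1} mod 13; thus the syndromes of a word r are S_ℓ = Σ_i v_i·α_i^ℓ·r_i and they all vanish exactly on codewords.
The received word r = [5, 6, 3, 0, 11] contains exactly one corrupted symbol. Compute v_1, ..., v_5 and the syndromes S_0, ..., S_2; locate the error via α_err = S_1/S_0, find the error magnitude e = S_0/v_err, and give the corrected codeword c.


S = (4, 3, 12), error at position 1, error magnitude e = 1, c = [4, 6, 3, 0, 11].

Step 1: column multipliers v_i = (∏_{j≠i}(α_i − α_j))^{−1} mod 13.
  i = 1 (α = 4): (4−9)(4−8)(4−7)(4−2) = (−5)·(−4)·(−3)·2 = −120 ≡ 10, so v_1 = 10^{−1} = 4 (mod 13).
  i = 2 (α = 9): (9−4)(9−8)(9−7)(9−2) = 5·1·2·7 = 70 ≡ 5, so v_2 = 5^{−1} = 8 (mod 13).
  i = 3 (α = 8): (8−4)(8−9)(8−7)(8−2) = 4·(−1)·1·6 = −24 ≡ 2, so v_3 = 2^{−1} = 7 (mod 13).
  i = 4 (α = 7): (7−4)(7−9)(7−8)(7−2) = 3·(−2)·(−1)·5 = 30 ≡ 4, so v_4 = 4^{−1} = 10 (mod 13).
  i = 5 (α = 2): (2−4)(2−9)(2−8)(2−7) = (−2)·(−7)·(−6)·(−5) = 420 ≡ 4, so v_5 = 4^{−1} = 10 (mod 13).
  v = [4, 8, 7, 10, 10].
Step 2: syndromes of r = [5, 6, 3, 0, 11] (all sums mod 13).
  S_0 = Σ v_i r_i = 4·5 + 8·6 + 7·3 + 10·0 + 10·11 = 199 ≡ 4.
  S_1 = Σ v_i α_i r_i = 4·4·5 + 8·9·6 + 7·8·3 + 10·7·0 + 10·2·11 = 900 ≡ 3.
  α_i^2 mod 13 = [3, 3, 12, 10, 4].
  S_2 = Σ v_i α_i^2 r_i = 4·3·5 + 8·3·6 + 7·12·3 + 10·10·0 + 10·4·11 = 896 ≡ 12.
  S = (4, 3, 12) ≠ 0, so r is not a codeword (an error is present).
Step 3: locate the error. For a single error e at position i, S_ℓ = v_i·e·α_i^ℓ, so α_err = S_1/S_0.
  S_0^{−1} = 4^{−1} = 10 (mod 13), so α_err = 3·10 = 30 ≡ 4 = α_1. Error position i = 1.
  Consistency check: S_2/S_1 = 12·9 = 108 ≡ 4 = α_err ✓ (single-error assumption holds).
Step 4: error magnitude e = S_0/v_1 = S_0·∏_{j≠1}(α_1 − α_j) = 4·10 = 40 ≡ 1 (mod 13).
Step 5: correct position 1: c_1 = r_1 − e = 5 − 1 ≡ 4 (mod 13). Hence c = [4, 6, 3, 0, 11].
  Check: interpolating c through the α_i gives m(x) = 5 + 3·x (degree < 2) with m(α_i) = c_i for every i, so c is indeed a codeword.


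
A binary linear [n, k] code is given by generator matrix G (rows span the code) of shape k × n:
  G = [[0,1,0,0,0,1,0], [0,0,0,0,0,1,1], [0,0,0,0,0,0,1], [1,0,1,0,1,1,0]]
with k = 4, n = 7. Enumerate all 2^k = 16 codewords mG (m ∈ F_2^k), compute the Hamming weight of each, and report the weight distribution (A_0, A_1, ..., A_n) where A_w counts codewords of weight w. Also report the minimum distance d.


Weight distribution: A_0 = 1, A_1 = 3, A_2 = 3, A_3 = 2, A_4 = 3, A_5 = 3, A_6 = 1. Minimum distance d = 1.

Enumerate all 2^4 = 16 messages m ∈ F_2^4.
For each, compute codeword c = mG in F_2^7, then tally its weight.
  m = 0000 → c = 0000000, weight = 0.
  m = 1000 → c = 0100010, weight = 2.
  m = 0100 → c = 0000011, weight = 2.
  m = 1100 → c = 0100001, weight = 2.
  m = 0010 → c = 0000001, weight = 1.
  m = 1010 → c = 0100011, weight = 3.
  m = 0110 → c = 0000010, weight = 1.
  m = 1110 → c = 0100000, weight = 1.
  m = 0001 → c = 1010110, weight = 4.
  m = 1001 → c = 1110100, weight = 4.
  m = 0101 → c = 1010101, weight = 4.
  m = 1101 → c = 1110111, weight = 6.
  m = 0011 → c = 1010111, weight = 5.
  m = 1011 → c = 1110101, weight = 5.
  m = 0111 → c = 1010100, weight = 3.
  m = 1111 → c = 1110110, weight = 5.
Tally weights:
  weight 0: 1 codewords.
  weight 1: 3 codewords.
  weight 2: 3 codewords.
  weight 3: 2 codewords.
  weight 4: 3 codewords.
  weight 5: 3 codewords.
  weight 6: 1 codewords.
Minimum distance d = smallest w > 0 with A_w > 0 = 1.
Sanity: Σ A_w = 16 = 2^4 = 16 ✓.
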